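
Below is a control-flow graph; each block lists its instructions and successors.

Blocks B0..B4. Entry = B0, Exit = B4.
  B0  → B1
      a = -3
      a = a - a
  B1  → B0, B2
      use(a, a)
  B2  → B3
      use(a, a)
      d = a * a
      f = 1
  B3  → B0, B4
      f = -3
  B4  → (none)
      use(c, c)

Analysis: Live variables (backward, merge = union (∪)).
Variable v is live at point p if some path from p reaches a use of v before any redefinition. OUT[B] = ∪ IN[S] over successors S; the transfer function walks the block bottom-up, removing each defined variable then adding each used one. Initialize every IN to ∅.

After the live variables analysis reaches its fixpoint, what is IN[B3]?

Answer: {c}

Trace:
Per-block solution:
  B0:   IN={c}   OUT={a, c}
  B1:   IN={a, c}   OUT={a, c}
  B2:   IN={a, c}   OUT={c}
  B3:   IN={c}   OUT={c}
  B4:   IN={c}   OUT={}

Merge at B3: OUT[B3] = IN[B0] ⊔ IN[B4] = {c}
Applying B3's transfer function to that OUT value gives IN[B3] (row B3 above).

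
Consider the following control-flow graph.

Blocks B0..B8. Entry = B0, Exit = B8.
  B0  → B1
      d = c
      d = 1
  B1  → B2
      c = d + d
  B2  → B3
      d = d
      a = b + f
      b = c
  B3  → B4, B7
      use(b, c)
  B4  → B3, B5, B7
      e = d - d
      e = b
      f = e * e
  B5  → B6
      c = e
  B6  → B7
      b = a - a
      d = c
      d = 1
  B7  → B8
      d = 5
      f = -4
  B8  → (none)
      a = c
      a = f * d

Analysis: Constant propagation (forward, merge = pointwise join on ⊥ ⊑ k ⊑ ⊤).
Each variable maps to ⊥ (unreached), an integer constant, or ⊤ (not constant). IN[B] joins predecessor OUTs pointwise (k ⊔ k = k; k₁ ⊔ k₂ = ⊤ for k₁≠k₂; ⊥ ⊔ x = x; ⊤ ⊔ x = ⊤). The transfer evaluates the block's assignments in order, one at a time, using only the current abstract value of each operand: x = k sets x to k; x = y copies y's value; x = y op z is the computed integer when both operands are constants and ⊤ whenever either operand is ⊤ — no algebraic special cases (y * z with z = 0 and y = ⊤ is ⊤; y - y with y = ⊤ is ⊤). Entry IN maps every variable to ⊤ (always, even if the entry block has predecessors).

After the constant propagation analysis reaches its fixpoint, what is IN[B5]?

Answer: {a: ⊤, b: 2, c: 2, d: 1, e: 2, f: 4}

Working:
Per-block solution:
  B0:  IN=(all ⊤)  OUT={d:1; rest ⊤}
  B1:  IN={d:1; rest ⊤}  OUT={c:2, d:1; rest ⊤}
  B2:  IN={c:2, d:1; rest ⊤}  OUT={b:2, c:2, d:1; rest ⊤}
  B3:  IN={b:2, c:2, d:1; rest ⊤}  OUT={b:2, c:2, d:1; rest ⊤}
  B4:  IN={b:2, c:2, d:1; rest ⊤}  OUT={b:2, c:2, d:1, e:2, f:4; rest ⊤}
  B5:  IN={b:2, c:2, d:1, e:2, f:4; rest ⊤}  OUT={b:2, c:2, d:1, e:2, f:4; rest ⊤}
  B6:  IN={b:2, c:2, d:1, e:2, f:4; rest ⊤}  OUT={c:2, d:1, e:2, f:4; rest ⊤}
  B7:  IN={c:2, d:1; rest ⊤}  OUT={c:2, d:5, f:-4; rest ⊤}
  B8:  IN={c:2, d:5, f:-4; rest ⊤}  OUT={a:-20, c:2, d:5, f:-4; rest ⊤}

Merge at B5: IN[B5] = OUT[B4] = {a: ⊤, b: 2, c: 2, d: 1, e: 2, f: 4}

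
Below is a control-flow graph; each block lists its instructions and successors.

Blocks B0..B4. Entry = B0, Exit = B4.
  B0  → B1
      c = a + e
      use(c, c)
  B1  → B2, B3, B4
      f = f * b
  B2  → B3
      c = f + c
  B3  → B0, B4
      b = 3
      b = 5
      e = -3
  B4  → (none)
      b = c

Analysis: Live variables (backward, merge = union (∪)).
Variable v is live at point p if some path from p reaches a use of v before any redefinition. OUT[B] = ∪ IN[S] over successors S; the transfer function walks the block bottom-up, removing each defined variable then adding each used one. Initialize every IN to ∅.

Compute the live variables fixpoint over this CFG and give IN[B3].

Answer: {a, c, f}

Trace:
Per-block solution:
  B0:  IN={a, b, e, f}  OUT={a, b, c, f}
  B1:  IN={a, b, c, f}  OUT={a, c, f}
  B2:  IN={a, c, f}  OUT={a, c, f}
  B3:  IN={a, c, f}  OUT={a, b, c, e, f}
  B4:  IN={c}  OUT={}

Merge at B3: OUT[B3] = IN[B0] ⊔ IN[B4] = {a, b, c, e, f}
Applying B3's transfer function to that OUT value gives IN[B3] (row B3 above).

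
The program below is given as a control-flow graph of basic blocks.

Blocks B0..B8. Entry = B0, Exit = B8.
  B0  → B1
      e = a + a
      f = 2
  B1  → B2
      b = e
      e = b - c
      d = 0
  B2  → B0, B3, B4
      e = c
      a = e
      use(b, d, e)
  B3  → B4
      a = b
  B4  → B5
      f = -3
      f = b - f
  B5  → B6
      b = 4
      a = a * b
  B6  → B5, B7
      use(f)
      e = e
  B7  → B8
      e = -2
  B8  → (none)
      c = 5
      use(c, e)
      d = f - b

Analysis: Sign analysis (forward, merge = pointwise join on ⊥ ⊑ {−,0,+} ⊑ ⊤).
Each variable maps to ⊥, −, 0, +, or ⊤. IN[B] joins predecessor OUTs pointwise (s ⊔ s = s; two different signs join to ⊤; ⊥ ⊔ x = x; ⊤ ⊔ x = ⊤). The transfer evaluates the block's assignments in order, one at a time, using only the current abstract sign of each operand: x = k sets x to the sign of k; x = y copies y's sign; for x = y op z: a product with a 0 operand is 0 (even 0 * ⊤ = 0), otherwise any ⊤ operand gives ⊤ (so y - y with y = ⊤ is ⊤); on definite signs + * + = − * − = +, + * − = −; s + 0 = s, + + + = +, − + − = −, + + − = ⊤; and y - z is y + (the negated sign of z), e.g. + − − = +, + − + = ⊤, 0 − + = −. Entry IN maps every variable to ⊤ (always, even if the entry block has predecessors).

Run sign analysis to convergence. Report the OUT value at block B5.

Answer: {a: ⊤, b: +, c: ⊤, d: 0, e: ⊤, f: ⊤}

Trace:
Fixpoint table:
  B0:  IN=(all ⊤)  OUT={f:+; rest ⊤}
  B1:  IN={f:+; rest ⊤}  OUT={d:0, f:+; rest ⊤}
  B2:  IN={d:0, f:+; rest ⊤}  OUT={d:0, f:+; rest ⊤}
  B3:  IN={d:0, f:+; rest ⊤}  OUT={d:0, f:+; rest ⊤}
  B4:  IN={d:0, f:+; rest ⊤}  OUT={d:0; rest ⊤}
  B5:  IN={d:0; rest ⊤}  OUT={b:+, d:0; rest ⊤}
  B6:  IN={b:+, d:0; rest ⊤}  OUT={b:+, d:0; rest ⊤}
  B7:  IN={b:+, d:0; rest ⊤}  OUT={b:+, d:0, e:-; rest ⊤}
  B8:  IN={b:+, d:0, e:-; rest ⊤}  OUT={b:+, c:+, e:-; rest ⊤}

Merge at B5: IN[B5] = OUT[B4] ⊔ OUT[B6] = {a: ⊤, b: ⊤, c: ⊤, d: 0, e: ⊤, f: ⊤}
Applying B5's transfer function to that IN value gives OUT[B5] (row B5 above).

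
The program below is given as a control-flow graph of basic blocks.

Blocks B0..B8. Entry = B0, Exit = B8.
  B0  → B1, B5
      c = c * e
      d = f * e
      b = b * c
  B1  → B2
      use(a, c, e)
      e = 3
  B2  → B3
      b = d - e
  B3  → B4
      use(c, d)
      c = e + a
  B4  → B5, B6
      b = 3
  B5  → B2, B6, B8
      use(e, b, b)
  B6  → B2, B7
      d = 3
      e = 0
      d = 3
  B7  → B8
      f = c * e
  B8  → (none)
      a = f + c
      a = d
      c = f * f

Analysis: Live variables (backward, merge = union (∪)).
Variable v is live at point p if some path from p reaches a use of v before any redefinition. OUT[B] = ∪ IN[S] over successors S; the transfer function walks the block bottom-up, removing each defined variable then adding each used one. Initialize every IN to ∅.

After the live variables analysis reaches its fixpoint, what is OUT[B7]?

Converged values:
  B0:   IN={a, b, c, e, f}   OUT={a, b, c, d, e, f}
  B1:   IN={a, c, d, e, f}   OUT={a, c, d, e, f}
  B2:   IN={a, c, d, e, f}   OUT={a, c, d, e, f}
  B3:   IN={a, c, d, e, f}   OUT={a, c, d, e, f}
  B4:   IN={a, c, d, e, f}   OUT={a, b, c, d, e, f}
  B5:   IN={a, b, c, d, e, f}   OUT={a, c, d, e, f}
  B6:   IN={a, c, f}   OUT={a, c, d, e, f}
  B7:   IN={c, d, e}   OUT={c, d, f}
  B8:   IN={c, d, f}   OUT={}

Merge at B7: OUT[B7] = IN[B8] = {c, d, f}

Answer: {c, d, f}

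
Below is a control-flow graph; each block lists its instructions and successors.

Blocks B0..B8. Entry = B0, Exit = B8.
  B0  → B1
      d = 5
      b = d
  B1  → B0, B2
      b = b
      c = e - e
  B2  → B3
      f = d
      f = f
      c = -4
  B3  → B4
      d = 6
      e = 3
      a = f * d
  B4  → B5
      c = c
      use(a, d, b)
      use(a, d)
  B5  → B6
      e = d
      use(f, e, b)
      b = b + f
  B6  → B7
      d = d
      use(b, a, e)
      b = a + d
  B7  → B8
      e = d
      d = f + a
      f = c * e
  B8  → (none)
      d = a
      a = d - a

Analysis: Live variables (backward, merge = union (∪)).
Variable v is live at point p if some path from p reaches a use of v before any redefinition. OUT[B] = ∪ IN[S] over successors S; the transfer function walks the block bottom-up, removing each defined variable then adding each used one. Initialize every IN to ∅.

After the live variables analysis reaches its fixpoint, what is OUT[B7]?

Answer: {a}

Working:
Fixpoint table:
  B0: | IN={e} | OUT={b, d, e}
  B1: | IN={b, d, e} | OUT={b, d, e}
  B2: | IN={b, d} | OUT={b, c, f}
  B3: | IN={b, c, f} | OUT={a, b, c, d, f}
  B4: | IN={a, b, c, d, f} | OUT={a, b, c, d, f}
  B5: | IN={a, b, c, d, f} | OUT={a, b, c, d, e, f}
  B6: | IN={a, b, c, d, e, f} | OUT={a, c, d, f}
  B7: | IN={a, c, d, f} | OUT={a}
  B8: | IN={a} | OUT={}

Merge at B7: OUT[B7] = IN[B8] = {a}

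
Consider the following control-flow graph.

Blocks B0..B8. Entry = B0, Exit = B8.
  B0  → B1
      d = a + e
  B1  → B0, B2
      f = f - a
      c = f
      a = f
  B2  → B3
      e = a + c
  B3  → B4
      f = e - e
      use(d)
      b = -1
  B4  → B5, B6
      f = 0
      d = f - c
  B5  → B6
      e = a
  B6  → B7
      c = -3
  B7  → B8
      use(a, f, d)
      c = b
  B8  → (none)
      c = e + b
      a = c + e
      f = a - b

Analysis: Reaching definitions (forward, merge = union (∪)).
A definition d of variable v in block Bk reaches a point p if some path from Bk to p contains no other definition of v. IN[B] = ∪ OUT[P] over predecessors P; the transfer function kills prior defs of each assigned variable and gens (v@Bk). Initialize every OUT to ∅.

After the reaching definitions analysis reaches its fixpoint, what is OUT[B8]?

Per-block solution:
  B0:  IN={a@B1, c@B1, d@B0, f@B1}  OUT={a@B1, c@B1, d@B0, f@B1}
  B1:  IN={a@B1, c@B1, d@B0, f@B1}  OUT={a@B1, c@B1, d@B0, f@B1}
  B2:  IN={a@B1, c@B1, d@B0, f@B1}  OUT={a@B1, c@B1, d@B0, e@B2, f@B1}
  B3:  IN={a@B1, c@B1, d@B0, e@B2, f@B1}  OUT={a@B1, b@B3, c@B1, d@B0, e@B2, f@B3}
  B4:  IN={a@B1, b@B3, c@B1, d@B0, e@B2, f@B3}  OUT={a@B1, b@B3, c@B1, d@B4, e@B2, f@B4}
  B5:  IN={a@B1, b@B3, c@B1, d@B4, e@B2, f@B4}  OUT={a@B1, b@B3, c@B1, d@B4, e@B5, f@B4}
  B6:  IN={a@B1, b@B3, c@B1, d@B4, e@B2, e@B5, f@B4}  OUT={a@B1, b@B3, c@B6, d@B4, e@B2, e@B5, f@B4}
  B7:  IN={a@B1, b@B3, c@B6, d@B4, e@B2, e@B5, f@B4}  OUT={a@B1, b@B3, c@B7, d@B4, e@B2, e@B5, f@B4}
  B8:  IN={a@B1, b@B3, c@B7, d@B4, e@B2, e@B5, f@B4}  OUT={a@B8, b@B3, c@B8, d@B4, e@B2, e@B5, f@B8}

Merge at B8: IN[B8] = OUT[B7] = {a@B1, b@B3, c@B7, d@B4, e@B2, e@B5, f@B4}
Applying B8's transfer function to that IN value gives OUT[B8] (row B8 above).

Answer: {a@B8, b@B3, c@B8, d@B4, e@B2, e@B5, f@B8}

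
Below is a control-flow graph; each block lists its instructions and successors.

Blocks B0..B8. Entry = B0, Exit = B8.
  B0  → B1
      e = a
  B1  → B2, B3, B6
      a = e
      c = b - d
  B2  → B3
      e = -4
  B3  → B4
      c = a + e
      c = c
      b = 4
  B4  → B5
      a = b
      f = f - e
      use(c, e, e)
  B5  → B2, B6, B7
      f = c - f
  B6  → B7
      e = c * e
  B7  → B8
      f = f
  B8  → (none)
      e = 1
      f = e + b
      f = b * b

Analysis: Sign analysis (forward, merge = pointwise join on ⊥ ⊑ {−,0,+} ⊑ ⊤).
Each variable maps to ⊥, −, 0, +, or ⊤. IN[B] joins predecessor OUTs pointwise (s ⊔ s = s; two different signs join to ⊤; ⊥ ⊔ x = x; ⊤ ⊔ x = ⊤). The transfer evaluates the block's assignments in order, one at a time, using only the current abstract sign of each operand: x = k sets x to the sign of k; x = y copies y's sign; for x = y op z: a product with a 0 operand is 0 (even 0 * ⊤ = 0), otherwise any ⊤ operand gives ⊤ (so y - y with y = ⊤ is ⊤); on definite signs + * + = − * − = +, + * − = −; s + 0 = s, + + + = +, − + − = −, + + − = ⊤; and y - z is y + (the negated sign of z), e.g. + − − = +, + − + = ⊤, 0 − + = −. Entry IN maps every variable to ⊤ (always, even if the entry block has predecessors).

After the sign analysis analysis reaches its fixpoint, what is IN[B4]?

Fixpoint table:
  B0: | IN=(all ⊤) | OUT=(all ⊤)
  B1: | IN=(all ⊤) | OUT=(all ⊤)
  B2: | IN=(all ⊤) | OUT={e:-; rest ⊤}
  B3: | IN=(all ⊤) | OUT={b:+; rest ⊤}
  B4: | IN={b:+; rest ⊤} | OUT={a:+, b:+; rest ⊤}
  B5: | IN={a:+, b:+; rest ⊤} | OUT={a:+, b:+; rest ⊤}
  B6: | IN=(all ⊤) | OUT=(all ⊤)
  B7: | IN=(all ⊤) | OUT=(all ⊤)
  B8: | IN=(all ⊤) | OUT={e:+; rest ⊤}

Merge at B4: IN[B4] = OUT[B3] = {a: ⊤, b: +, c: ⊤, d: ⊤, e: ⊤, f: ⊤}

Answer: {a: ⊤, b: +, c: ⊤, d: ⊤, e: ⊤, f: ⊤}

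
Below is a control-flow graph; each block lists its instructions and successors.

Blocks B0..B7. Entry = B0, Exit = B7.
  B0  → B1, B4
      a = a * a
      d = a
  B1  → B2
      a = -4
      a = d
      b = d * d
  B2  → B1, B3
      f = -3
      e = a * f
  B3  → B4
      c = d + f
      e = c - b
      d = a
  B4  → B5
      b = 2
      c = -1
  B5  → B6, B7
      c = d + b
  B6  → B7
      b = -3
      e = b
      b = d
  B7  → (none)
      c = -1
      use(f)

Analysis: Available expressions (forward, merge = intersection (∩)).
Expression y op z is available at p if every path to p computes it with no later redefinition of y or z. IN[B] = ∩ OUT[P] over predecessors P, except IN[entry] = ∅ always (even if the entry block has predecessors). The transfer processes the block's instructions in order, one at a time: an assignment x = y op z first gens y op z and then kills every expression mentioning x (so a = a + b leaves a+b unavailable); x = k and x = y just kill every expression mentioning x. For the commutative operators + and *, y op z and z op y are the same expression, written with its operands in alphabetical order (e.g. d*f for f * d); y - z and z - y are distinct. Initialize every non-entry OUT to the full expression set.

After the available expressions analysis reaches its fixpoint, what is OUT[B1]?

Converged values:
  B0:  IN={}  OUT={}
  B1:  IN={}  OUT={d*d}
  B2:  IN={d*d}  OUT={a*f, d*d}
  B3:  IN={a*f, d*d}  OUT={a*f, c-b}
  B4:  IN={}  OUT={}
  B5:  IN={}  OUT={b+d}
  B6:  IN={b+d}  OUT={}
  B7:  IN={}  OUT={}

Merge at B1: IN[B1] = OUT[B0] ∩ OUT[B2] = {}
Applying B1's transfer function to that IN value gives OUT[B1] (row B1 above).

Answer: {d*d}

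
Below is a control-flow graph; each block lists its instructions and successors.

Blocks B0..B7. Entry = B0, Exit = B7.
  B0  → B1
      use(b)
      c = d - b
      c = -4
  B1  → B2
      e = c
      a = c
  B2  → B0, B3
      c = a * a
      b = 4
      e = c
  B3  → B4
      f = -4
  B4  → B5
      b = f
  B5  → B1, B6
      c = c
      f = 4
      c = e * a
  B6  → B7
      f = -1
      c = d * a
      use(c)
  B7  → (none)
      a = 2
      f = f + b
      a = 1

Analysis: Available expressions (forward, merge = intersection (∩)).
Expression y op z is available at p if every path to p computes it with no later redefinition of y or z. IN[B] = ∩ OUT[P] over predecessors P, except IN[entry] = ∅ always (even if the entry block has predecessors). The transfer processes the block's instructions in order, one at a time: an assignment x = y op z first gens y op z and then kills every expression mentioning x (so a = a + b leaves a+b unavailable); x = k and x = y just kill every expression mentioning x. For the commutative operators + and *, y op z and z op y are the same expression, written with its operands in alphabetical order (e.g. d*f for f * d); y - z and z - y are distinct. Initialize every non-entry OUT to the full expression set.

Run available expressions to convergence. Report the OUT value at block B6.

Answer: {a*a, a*d, a*e}

Derivation:
Per-block solution:
  B0:  IN={}  OUT={d-b}
  B1:  IN={}  OUT={}
  B2:  IN={}  OUT={a*a}
  B3:  IN={a*a}  OUT={a*a}
  B4:  IN={a*a}  OUT={a*a}
  B5:  IN={a*a}  OUT={a*a, a*e}
  B6:  IN={a*a, a*e}  OUT={a*a, a*d, a*e}
  B7:  IN={a*a, a*d, a*e}  OUT={}

Merge at B6: IN[B6] = OUT[B5] = {a*a, a*e}
Applying B6's transfer function to that IN value gives OUT[B6] (row B6 above).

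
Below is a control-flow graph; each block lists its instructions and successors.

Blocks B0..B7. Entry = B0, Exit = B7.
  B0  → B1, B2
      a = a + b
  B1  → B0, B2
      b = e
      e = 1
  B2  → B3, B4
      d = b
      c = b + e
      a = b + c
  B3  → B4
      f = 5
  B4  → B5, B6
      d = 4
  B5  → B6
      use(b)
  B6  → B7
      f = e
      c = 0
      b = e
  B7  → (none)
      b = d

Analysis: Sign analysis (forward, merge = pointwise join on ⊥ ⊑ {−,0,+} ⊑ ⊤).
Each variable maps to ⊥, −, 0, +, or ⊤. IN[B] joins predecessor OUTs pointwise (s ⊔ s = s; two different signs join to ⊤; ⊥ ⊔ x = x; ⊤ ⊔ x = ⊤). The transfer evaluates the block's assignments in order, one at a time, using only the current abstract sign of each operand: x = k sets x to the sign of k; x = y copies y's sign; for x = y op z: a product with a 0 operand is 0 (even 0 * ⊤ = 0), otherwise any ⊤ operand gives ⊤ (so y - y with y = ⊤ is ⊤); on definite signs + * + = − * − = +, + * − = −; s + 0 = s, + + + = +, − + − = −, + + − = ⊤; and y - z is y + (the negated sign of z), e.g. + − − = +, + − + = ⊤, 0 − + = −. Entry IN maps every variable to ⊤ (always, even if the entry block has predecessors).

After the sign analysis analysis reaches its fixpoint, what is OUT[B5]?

Per-block solution:
  B0: | IN=(all ⊤) | OUT=(all ⊤)
  B1: | IN=(all ⊤) | OUT={e:+; rest ⊤}
  B2: | IN=(all ⊤) | OUT=(all ⊤)
  B3: | IN=(all ⊤) | OUT={f:+; rest ⊤}
  B4: | IN=(all ⊤) | OUT={d:+; rest ⊤}
  B5: | IN={d:+; rest ⊤} | OUT={d:+; rest ⊤}
  B6: | IN={d:+; rest ⊤} | OUT={c:0, d:+; rest ⊤}
  B7: | IN={c:0, d:+; rest ⊤} | OUT={b:+, c:0, d:+; rest ⊤}

Merge at B5: IN[B5] = OUT[B4] = {a: ⊤, b: ⊤, c: ⊤, d: +, e: ⊤, f: ⊤}
Applying B5's transfer function to that IN value gives OUT[B5] (row B5 above).

Answer: {a: ⊤, b: ⊤, c: ⊤, d: +, e: ⊤, f: ⊤}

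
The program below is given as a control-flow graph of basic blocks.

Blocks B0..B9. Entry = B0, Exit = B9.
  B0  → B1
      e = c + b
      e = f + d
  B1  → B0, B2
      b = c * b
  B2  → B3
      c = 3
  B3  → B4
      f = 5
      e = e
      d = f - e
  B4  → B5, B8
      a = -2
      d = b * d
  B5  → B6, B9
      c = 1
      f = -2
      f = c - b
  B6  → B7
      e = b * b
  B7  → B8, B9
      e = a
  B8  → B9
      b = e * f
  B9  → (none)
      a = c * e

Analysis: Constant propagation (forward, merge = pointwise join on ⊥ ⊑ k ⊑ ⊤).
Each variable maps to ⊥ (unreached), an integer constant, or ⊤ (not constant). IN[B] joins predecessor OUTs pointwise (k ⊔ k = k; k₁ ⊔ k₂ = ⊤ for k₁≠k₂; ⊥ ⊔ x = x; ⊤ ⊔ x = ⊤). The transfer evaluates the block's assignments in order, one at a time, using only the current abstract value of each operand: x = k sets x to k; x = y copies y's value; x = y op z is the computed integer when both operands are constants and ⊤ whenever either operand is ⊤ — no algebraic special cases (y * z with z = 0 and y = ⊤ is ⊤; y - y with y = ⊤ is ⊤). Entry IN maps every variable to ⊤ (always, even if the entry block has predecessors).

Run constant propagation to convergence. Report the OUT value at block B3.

Answer: {a: ⊤, b: ⊤, c: 3, d: ⊤, e: ⊤, f: 5}

Derivation:
Converged values:
  B0:  IN=(all ⊤)  OUT=(all ⊤)
  B1:  IN=(all ⊤)  OUT=(all ⊤)
  B2:  IN=(all ⊤)  OUT={c:3; rest ⊤}
  B3:  IN={c:3; rest ⊤}  OUT={c:3, f:5; rest ⊤}
  B4:  IN={c:3, f:5; rest ⊤}  OUT={a:-2, c:3, f:5; rest ⊤}
  B5:  IN={a:-2, c:3, f:5; rest ⊤}  OUT={a:-2, c:1; rest ⊤}
  B6:  IN={a:-2, c:1; rest ⊤}  OUT={a:-2, c:1; rest ⊤}
  B7:  IN={a:-2, c:1; rest ⊤}  OUT={a:-2, c:1, e:-2; rest ⊤}
  B8:  IN={a:-2; rest ⊤}  OUT={a:-2; rest ⊤}
  B9:  IN={a:-2; rest ⊤}  OUT=(all ⊤)

Merge at B3: IN[B3] = OUT[B2] = {a: ⊤, b: ⊤, c: 3, d: ⊤, e: ⊤, f: ⊤}
Applying B3's transfer function to that IN value gives OUT[B3] (row B3 above).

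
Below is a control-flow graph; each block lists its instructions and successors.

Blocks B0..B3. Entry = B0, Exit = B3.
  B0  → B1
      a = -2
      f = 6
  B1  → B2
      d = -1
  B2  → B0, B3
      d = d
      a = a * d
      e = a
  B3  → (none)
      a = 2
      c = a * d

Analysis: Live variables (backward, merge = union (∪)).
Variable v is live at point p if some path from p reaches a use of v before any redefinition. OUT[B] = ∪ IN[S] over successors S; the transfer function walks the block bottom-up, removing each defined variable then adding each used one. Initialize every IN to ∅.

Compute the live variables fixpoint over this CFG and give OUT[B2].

Answer: {d}

Trace:
Per-block solution:
  B0:   IN={}   OUT={a}
  B1:   IN={a}   OUT={a, d}
  B2:   IN={a, d}   OUT={d}
  B3:   IN={d}   OUT={}

Merge at B2: OUT[B2] = IN[B0] ⊔ IN[B3] = {d}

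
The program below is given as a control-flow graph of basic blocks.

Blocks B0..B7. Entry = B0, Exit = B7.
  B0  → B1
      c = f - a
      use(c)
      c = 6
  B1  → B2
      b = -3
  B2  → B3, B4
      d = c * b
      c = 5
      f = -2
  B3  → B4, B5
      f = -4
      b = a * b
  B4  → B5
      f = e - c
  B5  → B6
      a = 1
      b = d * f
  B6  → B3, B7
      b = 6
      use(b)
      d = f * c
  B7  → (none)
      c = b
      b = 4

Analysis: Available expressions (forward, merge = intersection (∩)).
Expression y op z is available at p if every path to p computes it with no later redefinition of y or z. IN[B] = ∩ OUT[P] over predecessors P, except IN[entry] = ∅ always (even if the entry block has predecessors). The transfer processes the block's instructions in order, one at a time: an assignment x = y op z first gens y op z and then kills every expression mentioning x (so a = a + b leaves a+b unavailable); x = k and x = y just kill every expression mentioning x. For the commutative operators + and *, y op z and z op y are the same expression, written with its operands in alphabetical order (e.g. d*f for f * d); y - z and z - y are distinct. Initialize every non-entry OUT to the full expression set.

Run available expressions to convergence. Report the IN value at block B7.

Per-block solution:
  B0: | IN={} | OUT={f-a}
  B1: | IN={f-a} | OUT={f-a}
  B2: | IN={f-a} | OUT={}
  B3: | IN={} | OUT={}
  B4: | IN={} | OUT={e-c}
  B5: | IN={} | OUT={d*f}
  B6: | IN={d*f} | OUT={c*f}
  B7: | IN={c*f} | OUT={}

Merge at B7: IN[B7] = OUT[B6] = {c*f}

Answer: {c*f}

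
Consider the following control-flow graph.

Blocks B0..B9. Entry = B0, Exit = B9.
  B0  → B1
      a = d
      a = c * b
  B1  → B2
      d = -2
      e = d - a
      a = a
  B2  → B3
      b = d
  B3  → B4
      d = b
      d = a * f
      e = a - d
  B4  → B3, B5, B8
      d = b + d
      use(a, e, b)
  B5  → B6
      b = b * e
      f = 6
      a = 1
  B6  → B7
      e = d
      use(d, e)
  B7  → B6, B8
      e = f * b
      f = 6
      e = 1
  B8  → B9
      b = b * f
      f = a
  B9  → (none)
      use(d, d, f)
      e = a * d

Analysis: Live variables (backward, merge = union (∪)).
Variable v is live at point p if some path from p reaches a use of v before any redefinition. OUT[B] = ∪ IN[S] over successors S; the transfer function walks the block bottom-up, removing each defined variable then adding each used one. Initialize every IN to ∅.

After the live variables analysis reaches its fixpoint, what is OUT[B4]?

Answer: {a, b, d, e, f}

Trace:
Fixpoint table:
  B0:  IN={b, c, d, f}  OUT={a, f}
  B1:  IN={a, f}  OUT={a, d, f}
  B2:  IN={a, d, f}  OUT={a, b, f}
  B3:  IN={a, b, f}  OUT={a, b, d, e, f}
  B4:  IN={a, b, d, e, f}  OUT={a, b, d, e, f}
  B5:  IN={b, d, e}  OUT={a, b, d, f}
  B6:  IN={a, b, d, f}  OUT={a, b, d, f}
  B7:  IN={a, b, d, f}  OUT={a, b, d, f}
  B8:  IN={a, b, d, f}  OUT={a, d, f}
  B9:  IN={a, d, f}  OUT={}

Merge at B4: OUT[B4] = IN[B3] ⊔ IN[B5] ⊔ IN[B8] = {a, b, d, e, f}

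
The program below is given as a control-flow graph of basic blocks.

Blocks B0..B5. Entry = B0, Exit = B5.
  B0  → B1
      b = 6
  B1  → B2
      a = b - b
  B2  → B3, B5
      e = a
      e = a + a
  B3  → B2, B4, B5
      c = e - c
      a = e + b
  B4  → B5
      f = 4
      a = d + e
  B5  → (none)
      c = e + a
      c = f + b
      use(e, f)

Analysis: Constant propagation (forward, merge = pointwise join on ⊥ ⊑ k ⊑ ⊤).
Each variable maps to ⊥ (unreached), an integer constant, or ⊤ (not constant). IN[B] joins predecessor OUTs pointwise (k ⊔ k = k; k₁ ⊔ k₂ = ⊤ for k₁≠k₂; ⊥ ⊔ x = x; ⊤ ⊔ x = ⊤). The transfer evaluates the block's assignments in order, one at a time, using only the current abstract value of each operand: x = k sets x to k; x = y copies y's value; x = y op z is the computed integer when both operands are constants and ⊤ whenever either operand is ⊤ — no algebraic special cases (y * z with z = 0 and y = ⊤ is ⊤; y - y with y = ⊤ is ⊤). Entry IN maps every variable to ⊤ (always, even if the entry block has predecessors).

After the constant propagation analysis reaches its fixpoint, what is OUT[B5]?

Converged values:
  B0:   IN=(all ⊤)   OUT={b:6; rest ⊤}
  B1:   IN={b:6; rest ⊤}   OUT={a:0, b:6; rest ⊤}
  B2:   IN={b:6; rest ⊤}   OUT={b:6; rest ⊤}
  B3:   IN={b:6; rest ⊤}   OUT={b:6; rest ⊤}
  B4:   IN={b:6; rest ⊤}   OUT={b:6, f:4; rest ⊤}
  B5:   IN={b:6; rest ⊤}   OUT={b:6; rest ⊤}

Merge at B5: IN[B5] = OUT[B2] ⊔ OUT[B3] ⊔ OUT[B4] = {a: ⊤, b: 6, c: ⊤, d: ⊤, e: ⊤, f: ⊤}
Applying B5's transfer function to that IN value gives OUT[B5] (row B5 above).

Answer: {a: ⊤, b: 6, c: ⊤, d: ⊤, e: ⊤, f: ⊤}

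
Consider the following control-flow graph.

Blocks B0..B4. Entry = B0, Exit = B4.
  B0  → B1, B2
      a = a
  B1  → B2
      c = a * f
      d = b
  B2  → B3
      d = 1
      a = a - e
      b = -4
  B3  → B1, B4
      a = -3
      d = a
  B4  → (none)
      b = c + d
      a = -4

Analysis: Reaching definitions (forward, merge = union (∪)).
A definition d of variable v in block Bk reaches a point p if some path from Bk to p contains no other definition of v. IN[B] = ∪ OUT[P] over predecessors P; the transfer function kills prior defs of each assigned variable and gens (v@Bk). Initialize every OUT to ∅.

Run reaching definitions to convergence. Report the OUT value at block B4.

Answer: {a@B4, b@B4, c@B1, d@B3}

Derivation:
Fixpoint table:
  B0:  IN={}  OUT={a@B0}
  B1:  IN={a@B0, a@B3, b@B2, c@B1, d@B3}  OUT={a@B0, a@B3, b@B2, c@B1, d@B1}
  B2:  IN={a@B0, a@B3, b@B2, c@B1, d@B1}  OUT={a@B2, b@B2, c@B1, d@B2}
  B3:  IN={a@B2, b@B2, c@B1, d@B2}  OUT={a@B3, b@B2, c@B1, d@B3}
  B4:  IN={a@B3, b@B2, c@B1, d@B3}  OUT={a@B4, b@B4, c@B1, d@B3}

Merge at B4: IN[B4] = OUT[B3] = {a@B3, b@B2, c@B1, d@B3}
Applying B4's transfer function to that IN value gives OUT[B4] (row B4 above).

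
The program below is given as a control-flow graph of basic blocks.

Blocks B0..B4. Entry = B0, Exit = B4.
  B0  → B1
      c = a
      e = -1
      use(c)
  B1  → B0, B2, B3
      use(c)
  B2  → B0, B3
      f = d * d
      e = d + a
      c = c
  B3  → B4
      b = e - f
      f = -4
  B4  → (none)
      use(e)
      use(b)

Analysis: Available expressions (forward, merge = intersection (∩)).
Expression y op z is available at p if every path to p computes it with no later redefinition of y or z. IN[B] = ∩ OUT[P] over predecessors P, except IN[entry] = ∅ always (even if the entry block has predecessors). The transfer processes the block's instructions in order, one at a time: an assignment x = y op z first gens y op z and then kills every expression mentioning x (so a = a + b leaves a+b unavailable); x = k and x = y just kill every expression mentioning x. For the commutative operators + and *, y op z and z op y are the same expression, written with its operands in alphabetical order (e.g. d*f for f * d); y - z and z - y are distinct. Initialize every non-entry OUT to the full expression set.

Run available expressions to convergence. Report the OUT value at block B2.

Per-block solution:
  B0:  IN={}  OUT={}
  B1:  IN={}  OUT={}
  B2:  IN={}  OUT={a+d, d*d}
  B3:  IN={}  OUT={}
  B4:  IN={}  OUT={}

Merge at B2: IN[B2] = OUT[B1] = {}
Applying B2's transfer function to that IN value gives OUT[B2] (row B2 above).

Answer: {a+d, d*d}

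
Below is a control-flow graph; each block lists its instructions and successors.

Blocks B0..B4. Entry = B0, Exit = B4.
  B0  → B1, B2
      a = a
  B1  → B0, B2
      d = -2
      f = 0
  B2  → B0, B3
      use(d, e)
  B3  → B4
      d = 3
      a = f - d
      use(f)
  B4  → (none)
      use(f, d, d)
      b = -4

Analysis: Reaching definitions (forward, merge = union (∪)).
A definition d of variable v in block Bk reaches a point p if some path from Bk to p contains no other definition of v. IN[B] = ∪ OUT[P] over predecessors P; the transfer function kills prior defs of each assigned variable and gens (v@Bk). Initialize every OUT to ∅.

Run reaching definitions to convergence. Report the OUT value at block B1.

Per-block solution:
  B0:   IN={a@B0, d@B1, f@B1}   OUT={a@B0, d@B1, f@B1}
  B1:   IN={a@B0, d@B1, f@B1}   OUT={a@B0, d@B1, f@B1}
  B2:   IN={a@B0, d@B1, f@B1}   OUT={a@B0, d@B1, f@B1}
  B3:   IN={a@B0, d@B1, f@B1}   OUT={a@B3, d@B3, f@B1}
  B4:   IN={a@B3, d@B3, f@B1}   OUT={a@B3, b@B4, d@B3, f@B1}

Merge at B1: IN[B1] = OUT[B0] = {a@B0, d@B1, f@B1}
Applying B1's transfer function to that IN value gives OUT[B1] (row B1 above).

Answer: {a@B0, d@B1, f@B1}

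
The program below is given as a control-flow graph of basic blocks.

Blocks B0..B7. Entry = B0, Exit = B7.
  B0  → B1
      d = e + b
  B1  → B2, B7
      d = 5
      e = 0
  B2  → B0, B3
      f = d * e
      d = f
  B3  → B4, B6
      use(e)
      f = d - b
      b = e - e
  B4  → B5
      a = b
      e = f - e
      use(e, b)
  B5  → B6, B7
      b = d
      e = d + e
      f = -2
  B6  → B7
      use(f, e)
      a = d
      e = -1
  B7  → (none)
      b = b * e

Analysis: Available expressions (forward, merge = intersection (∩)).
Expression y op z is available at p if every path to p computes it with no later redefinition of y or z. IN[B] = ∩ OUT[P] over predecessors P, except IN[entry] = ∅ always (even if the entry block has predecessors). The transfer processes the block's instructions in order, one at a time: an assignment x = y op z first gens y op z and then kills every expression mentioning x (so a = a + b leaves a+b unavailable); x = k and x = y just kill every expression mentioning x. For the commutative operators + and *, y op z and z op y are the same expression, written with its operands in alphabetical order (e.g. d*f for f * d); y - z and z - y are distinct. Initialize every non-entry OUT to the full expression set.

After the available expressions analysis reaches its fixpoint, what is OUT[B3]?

Answer: {e-e}

Derivation:
Per-block solution:
  B0:   IN={}   OUT={b+e}
  B1:   IN={b+e}   OUT={}
  B2:   IN={}   OUT={}
  B3:   IN={}   OUT={e-e}
  B4:   IN={e-e}   OUT={}
  B5:   IN={}   OUT={}
  B6:   IN={}   OUT={}
  B7:   IN={}   OUT={}

Merge at B3: IN[B3] = OUT[B2] = {}
Applying B3's transfer function to that IN value gives OUT[B3] (row B3 above).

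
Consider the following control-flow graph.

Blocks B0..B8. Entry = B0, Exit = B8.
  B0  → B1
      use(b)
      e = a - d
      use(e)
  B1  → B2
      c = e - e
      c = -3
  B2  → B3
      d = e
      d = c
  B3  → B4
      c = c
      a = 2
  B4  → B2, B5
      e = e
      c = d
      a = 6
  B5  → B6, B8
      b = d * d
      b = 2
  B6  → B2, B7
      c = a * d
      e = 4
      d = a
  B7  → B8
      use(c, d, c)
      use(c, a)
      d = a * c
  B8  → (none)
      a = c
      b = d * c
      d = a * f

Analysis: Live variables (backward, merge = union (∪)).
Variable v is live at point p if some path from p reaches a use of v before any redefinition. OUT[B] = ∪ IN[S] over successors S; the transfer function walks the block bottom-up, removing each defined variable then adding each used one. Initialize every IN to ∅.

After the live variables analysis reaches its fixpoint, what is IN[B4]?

Per-block solution:
  B0: | IN={a, b, d, f} | OUT={e, f}
  B1: | IN={e, f} | OUT={c, e, f}
  B2: | IN={c, e, f} | OUT={c, d, e, f}
  B3: | IN={c, d, e, f} | OUT={d, e, f}
  B4: | IN={d, e, f} | OUT={a, c, d, e, f}
  B5: | IN={a, c, d, f} | OUT={a, c, d, f}
  B6: | IN={a, d, f} | OUT={a, c, d, e, f}
  B7: | IN={a, c, d, f} | OUT={c, d, f}
  B8: | IN={c, d, f} | OUT={}

Merge at B4: OUT[B4] = IN[B2] ⊔ IN[B5] = {a, c, d, e, f}
Applying B4's transfer function to that OUT value gives IN[B4] (row B4 above).

Answer: {d, e, f}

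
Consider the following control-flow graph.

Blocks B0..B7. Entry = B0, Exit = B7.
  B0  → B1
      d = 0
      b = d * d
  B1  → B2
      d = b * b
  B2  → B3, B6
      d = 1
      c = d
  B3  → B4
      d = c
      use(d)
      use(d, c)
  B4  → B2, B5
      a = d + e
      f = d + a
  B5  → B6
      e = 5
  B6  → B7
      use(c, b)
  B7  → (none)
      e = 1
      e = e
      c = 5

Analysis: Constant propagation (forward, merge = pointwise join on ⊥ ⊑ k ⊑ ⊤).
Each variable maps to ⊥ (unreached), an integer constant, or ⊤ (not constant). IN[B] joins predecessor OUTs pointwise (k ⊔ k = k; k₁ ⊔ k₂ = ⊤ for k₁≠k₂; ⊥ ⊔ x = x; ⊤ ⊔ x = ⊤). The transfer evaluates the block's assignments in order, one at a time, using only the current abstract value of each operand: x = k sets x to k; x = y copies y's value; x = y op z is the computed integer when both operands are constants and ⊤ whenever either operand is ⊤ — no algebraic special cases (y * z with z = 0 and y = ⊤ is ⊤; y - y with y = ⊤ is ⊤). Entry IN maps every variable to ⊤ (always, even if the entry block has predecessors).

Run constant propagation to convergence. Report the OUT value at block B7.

Fixpoint table:
  B0:   IN=(all ⊤)   OUT={b:0, d:0; rest ⊤}
  B1:   IN={b:0, d:0; rest ⊤}   OUT={b:0, d:0; rest ⊤}
  B2:   IN={b:0; rest ⊤}   OUT={b:0, c:1, d:1; rest ⊤}
  B3:   IN={b:0, c:1, d:1; rest ⊤}   OUT={b:0, c:1, d:1; rest ⊤}
  B4:   IN={b:0, c:1, d:1; rest ⊤}   OUT={b:0, c:1, d:1; rest ⊤}
  B5:   IN={b:0, c:1, d:1; rest ⊤}   OUT={b:0, c:1, d:1, e:5; rest ⊤}
  B6:   IN={b:0, c:1, d:1; rest ⊤}   OUT={b:0, c:1, d:1; rest ⊤}
  B7:   IN={b:0, c:1, d:1; rest ⊤}   OUT={b:0, c:5, d:1, e:1; rest ⊤}

Merge at B7: IN[B7] = OUT[B6] = {a: ⊤, b: 0, c: 1, d: 1, e: ⊤, f: ⊤}
Applying B7's transfer function to that IN value gives OUT[B7] (row B7 above).

Answer: {a: ⊤, b: 0, c: 5, d: 1, e: 1, f: ⊤}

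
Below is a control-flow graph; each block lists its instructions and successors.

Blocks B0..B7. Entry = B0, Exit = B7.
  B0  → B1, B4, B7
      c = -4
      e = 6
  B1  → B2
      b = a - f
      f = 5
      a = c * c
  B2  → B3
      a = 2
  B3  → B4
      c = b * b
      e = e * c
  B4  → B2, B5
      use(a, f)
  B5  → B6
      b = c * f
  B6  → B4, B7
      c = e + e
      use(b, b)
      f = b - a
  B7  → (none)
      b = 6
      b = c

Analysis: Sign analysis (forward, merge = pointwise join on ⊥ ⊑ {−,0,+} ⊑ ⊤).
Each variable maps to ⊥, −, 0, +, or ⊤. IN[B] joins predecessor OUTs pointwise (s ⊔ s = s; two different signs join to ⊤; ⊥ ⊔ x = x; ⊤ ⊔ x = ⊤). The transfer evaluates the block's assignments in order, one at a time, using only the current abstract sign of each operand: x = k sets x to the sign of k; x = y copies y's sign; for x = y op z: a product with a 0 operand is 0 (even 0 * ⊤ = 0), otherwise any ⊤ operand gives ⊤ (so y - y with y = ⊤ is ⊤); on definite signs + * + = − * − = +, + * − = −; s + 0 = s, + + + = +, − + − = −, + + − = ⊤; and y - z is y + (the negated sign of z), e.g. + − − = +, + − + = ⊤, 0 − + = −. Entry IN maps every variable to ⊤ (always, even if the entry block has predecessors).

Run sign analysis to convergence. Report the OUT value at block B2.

Per-block solution:
  B0:  IN=(all ⊤)  OUT={c:-, e:+; rest ⊤}
  B1:  IN={c:-, e:+; rest ⊤}  OUT={a:+, c:-, e:+, f:+; rest ⊤}
  B2:  IN=(all ⊤)  OUT={a:+; rest ⊤}
  B3:  IN={a:+; rest ⊤}  OUT={a:+; rest ⊤}
  B4:  IN=(all ⊤)  OUT=(all ⊤)
  B5:  IN=(all ⊤)  OUT=(all ⊤)
  B6:  IN=(all ⊤)  OUT=(all ⊤)
  B7:  IN=(all ⊤)  OUT=(all ⊤)

Merge at B2: IN[B2] = OUT[B1] ⊔ OUT[B4] = {a: ⊤, b: ⊤, c: ⊤, d: ⊤, e: ⊤, f: ⊤}
Applying B2's transfer function to that IN value gives OUT[B2] (row B2 above).

Answer: {a: +, b: ⊤, c: ⊤, d: ⊤, e: ⊤, f: ⊤}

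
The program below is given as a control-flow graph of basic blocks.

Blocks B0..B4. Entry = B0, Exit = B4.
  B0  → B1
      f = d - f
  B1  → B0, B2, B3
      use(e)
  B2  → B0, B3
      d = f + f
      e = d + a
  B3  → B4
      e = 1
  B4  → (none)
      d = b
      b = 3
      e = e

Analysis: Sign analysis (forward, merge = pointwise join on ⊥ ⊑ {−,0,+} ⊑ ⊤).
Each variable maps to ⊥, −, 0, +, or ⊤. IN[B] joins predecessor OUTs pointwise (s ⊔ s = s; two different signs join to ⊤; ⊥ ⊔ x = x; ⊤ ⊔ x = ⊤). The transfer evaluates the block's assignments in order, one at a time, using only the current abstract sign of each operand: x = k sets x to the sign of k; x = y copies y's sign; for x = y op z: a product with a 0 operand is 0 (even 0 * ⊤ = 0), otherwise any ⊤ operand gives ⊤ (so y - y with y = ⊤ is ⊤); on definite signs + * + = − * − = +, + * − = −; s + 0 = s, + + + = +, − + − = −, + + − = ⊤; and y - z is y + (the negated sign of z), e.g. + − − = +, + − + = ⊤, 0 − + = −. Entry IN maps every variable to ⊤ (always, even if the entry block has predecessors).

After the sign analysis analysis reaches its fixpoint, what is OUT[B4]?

Converged values:
  B0:   IN=(all ⊤)   OUT=(all ⊤)
  B1:   IN=(all ⊤)   OUT=(all ⊤)
  B2:   IN=(all ⊤)   OUT=(all ⊤)
  B3:   IN=(all ⊤)   OUT={e:+; rest ⊤}
  B4:   IN={e:+; rest ⊤}   OUT={b:+, e:+; rest ⊤}

Merge at B4: IN[B4] = OUT[B3] = {a: ⊤, b: ⊤, c: ⊤, d: ⊤, e: +, f: ⊤}
Applying B4's transfer function to that IN value gives OUT[B4] (row B4 above).

Answer: {a: ⊤, b: +, c: ⊤, d: ⊤, e: +, f: ⊤}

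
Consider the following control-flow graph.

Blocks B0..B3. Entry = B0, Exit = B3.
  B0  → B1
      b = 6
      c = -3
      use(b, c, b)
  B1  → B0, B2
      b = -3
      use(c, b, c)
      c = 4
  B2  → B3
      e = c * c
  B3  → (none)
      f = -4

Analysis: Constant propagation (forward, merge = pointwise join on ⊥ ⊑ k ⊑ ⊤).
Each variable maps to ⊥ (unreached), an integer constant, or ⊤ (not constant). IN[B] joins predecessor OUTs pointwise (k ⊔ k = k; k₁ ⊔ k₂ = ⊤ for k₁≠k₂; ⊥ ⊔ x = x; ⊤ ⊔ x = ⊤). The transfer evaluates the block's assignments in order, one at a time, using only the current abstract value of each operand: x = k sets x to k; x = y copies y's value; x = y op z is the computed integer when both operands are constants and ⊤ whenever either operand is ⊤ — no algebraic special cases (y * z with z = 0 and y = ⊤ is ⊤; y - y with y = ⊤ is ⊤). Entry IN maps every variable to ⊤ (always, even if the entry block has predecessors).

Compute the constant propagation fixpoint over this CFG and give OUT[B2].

Answer: {a: ⊤, b: -3, c: 4, d: ⊤, e: 16, f: ⊤}

Working:
Per-block solution:
  B0:   IN=(all ⊤)   OUT={b:6, c:-3; rest ⊤}
  B1:   IN={b:6, c:-3; rest ⊤}   OUT={b:-3, c:4; rest ⊤}
  B2:   IN={b:-3, c:4; rest ⊤}   OUT={b:-3, c:4, e:16; rest ⊤}
  B3:   IN={b:-3, c:4, e:16; rest ⊤}   OUT={b:-3, c:4, e:16, f:-4; rest ⊤}

Merge at B2: IN[B2] = OUT[B1] = {a: ⊤, b: -3, c: 4, d: ⊤, e: ⊤, f: ⊤}
Applying B2's transfer function to that IN value gives OUT[B2] (row B2 above).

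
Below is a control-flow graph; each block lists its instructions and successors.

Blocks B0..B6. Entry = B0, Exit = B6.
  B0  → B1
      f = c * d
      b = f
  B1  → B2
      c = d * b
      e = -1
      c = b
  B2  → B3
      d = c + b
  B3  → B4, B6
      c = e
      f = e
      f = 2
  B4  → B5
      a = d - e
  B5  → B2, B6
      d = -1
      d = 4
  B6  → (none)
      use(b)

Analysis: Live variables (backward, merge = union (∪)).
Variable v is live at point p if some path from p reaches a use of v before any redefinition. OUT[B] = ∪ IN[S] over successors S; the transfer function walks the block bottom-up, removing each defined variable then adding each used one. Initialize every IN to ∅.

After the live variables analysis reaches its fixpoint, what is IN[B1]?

Answer: {b, d}

Derivation:
Per-block solution:
  B0:  IN={c, d}  OUT={b, d}
  B1:  IN={b, d}  OUT={b, c, e}
  B2:  IN={b, c, e}  OUT={b, d, e}
  B3:  IN={b, d, e}  OUT={b, c, d, e}
  B4:  IN={b, c, d, e}  OUT={b, c, e}
  B5:  IN={b, c, e}  OUT={b, c, e}
  B6:  IN={b}  OUT={}

Merge at B1: OUT[B1] = IN[B2] = {b, c, e}
Applying B1's transfer function to that OUT value gives IN[B1] (row B1 above).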